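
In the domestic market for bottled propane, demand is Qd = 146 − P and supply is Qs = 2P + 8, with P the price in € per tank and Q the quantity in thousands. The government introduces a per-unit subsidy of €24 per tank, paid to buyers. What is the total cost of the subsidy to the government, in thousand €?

Government outlay = €2784 thousand.

Without the subsidy, 146 − P = 2P + 8 gives 3P = 138, so P* = €46 and Q* = 100.
With a per-unit subsidy paid to buyers, each effectively pays P − 24, so demand becomes Qd = 146 − (P − 24).
Solving gives Q = 116 with buyers paying €30 and suppliers receiving €54 (the €24 wedge).
Outlay = t · Q = 24 · 116 = €2784.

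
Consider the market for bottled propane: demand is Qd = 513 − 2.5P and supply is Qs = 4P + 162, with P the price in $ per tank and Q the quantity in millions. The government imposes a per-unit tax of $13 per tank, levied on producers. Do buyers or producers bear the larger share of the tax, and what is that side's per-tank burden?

Without the tax, 513 − 2.5P = 4P + 162 gives 6.5P = 351, so P* = $54 and Q* = 378.
With the tax collected from producers, supply shifts: Qs = 4(P − 13) + 162.
New equilibrium: buyers pay $62, producers receive $49, Q = 358. (Wedge: Pb − Ps = 13.)
Per-tank burden: buyers $8, producers $5.
Buyers take the larger share because demand is less price-elastic here (demand slope 2.5 vs supply slope 4).

Buyers bear the larger share: $8 per tank.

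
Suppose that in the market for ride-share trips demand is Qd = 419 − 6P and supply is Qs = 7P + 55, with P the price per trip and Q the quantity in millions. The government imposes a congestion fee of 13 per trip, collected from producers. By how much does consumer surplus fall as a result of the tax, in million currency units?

Consumer surplus falls by 1610 million.

Without the tax, 419 − 6P = 7P + 55 gives 13P = 364, so P* = 28 and Q* = 251.
With the tax collected from producers, supply shifts: Qs = 7(P − 13) + 55.
New equilibrium: buyers pay 35, producers receive 22, Q = 209. (Wedge: Pb − Ps = 13.)
ΔCS is the trapezoid between Q = 209 and Q = 251 of height 7: ½ · (251 + 209) · 7 = 1610.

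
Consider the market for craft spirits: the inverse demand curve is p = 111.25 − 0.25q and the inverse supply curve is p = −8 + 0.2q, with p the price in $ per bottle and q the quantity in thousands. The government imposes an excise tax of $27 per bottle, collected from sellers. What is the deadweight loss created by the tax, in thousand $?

Inverting to q(p) form: qd = 445 − 4p; qs = 5p + 40.
Without the tax, 445 − 4p = 5p + 40 gives 9p = 405, so p* = $45 and q* = 265.
With the tax collected from sellers, supply shifts: qs = 5(p − 27) + 40.
Solving gives q = 205 with buyers paying $60 and sellers receiving $33 (the $27 wedge).
Quantity falls by |ΔQ| = |265 − 205| = 60.
DWL = ½ · t · |ΔQ| = ½ · 27 · 60 = $810.

Deadweight loss = $810 thousand.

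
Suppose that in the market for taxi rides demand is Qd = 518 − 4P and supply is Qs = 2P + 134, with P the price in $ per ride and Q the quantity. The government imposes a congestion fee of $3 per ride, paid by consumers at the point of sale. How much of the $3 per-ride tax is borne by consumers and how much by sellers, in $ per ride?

Consumers bear $1 per ride; sellers bear $2 per ride.

Without the tax, 518 − 4P = 2P + 134 gives 6P = 384, so P* = $64 and Q* = 262.
With the tax collected from consumers, demand (in seller-price terms) shifts: Qd = 518 − 4(P + 3).
New equilibrium: consumers pay $65, sellers receive $62, Q = 258. (Wedge: Pb − Ps = 3.)
Burden on consumers: $1; on sellers: $2. (They sum to $3.)
The less price-elastic side of the market bears the larger share of a per-unit tax.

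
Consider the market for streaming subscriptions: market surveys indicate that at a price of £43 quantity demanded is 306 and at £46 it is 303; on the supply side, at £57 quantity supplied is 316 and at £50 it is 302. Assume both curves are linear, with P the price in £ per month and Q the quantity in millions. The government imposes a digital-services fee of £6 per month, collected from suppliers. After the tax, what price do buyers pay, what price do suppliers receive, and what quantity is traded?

Buyers pay £53; suppliers receive £47; quantity = 296.

Demand slope: (303 − 306)/(46 − 43) = -1, so Qd = 349 − P.
Supply slope: (302 − 316)/(50 − 57) = 2, so Qs = 2P + 202.
Before the tax: set 349 − P = 2P + 202 → P* = £49, Q* = 300.
With the tax collected from suppliers, supply shifts: Qs = 2(P − 6) + 202.
Solving gives Q = 296 with buyers paying £53 and suppliers receiving £47 (the £6 wedge).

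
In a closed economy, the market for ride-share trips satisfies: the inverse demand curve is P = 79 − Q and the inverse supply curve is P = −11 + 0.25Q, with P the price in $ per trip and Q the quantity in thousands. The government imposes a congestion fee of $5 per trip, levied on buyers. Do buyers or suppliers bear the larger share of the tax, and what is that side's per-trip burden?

Buyers bear the larger share: $4 per trip.

Inverting to Q(P) form: Qd = 79 − P; Qs = 4P + 44.
Without the tax, 79 − P = 4P + 44 gives 5P = 35, so P* = $7 and Q* = 72.
With the tax collected from buyers, demand (in seller-price terms) shifts: Qd = 79 − (P + 5).
New equilibrium: buyers pay $11, suppliers receive $6, Q = 68. (Wedge: Pb − Ps = 5.)
Per-trip burden: buyers $4, suppliers $1.
Buyers take the larger share because demand is less price-elastic here (demand slope 1 vs supply slope 4).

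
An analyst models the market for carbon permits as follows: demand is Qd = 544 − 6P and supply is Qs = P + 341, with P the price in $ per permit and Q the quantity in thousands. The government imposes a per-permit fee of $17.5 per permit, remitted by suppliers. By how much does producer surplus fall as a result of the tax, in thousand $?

Before the tax: set 544 − 6P = P + 341 → P* = $29, Q* = 370.
With the tax collected from suppliers, supply shifts: Qs = (P − 17.5) + 341.
Solving gives Q = 355 with buyers paying $31.5 and suppliers receiving $14 (the $17.5 wedge).
ΔPS is the trapezoid between Q = 355 and Q = 370 of height $15: ½ · (370 + 355) · 15 = $5437.5.

Producer surplus falls by $5437.5 thousand.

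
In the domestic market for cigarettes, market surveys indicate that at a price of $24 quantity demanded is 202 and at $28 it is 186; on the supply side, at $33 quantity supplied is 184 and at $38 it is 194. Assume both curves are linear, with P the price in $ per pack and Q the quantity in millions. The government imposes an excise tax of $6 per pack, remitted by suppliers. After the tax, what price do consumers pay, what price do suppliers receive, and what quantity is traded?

Consumers pay $32; suppliers receive $26; quantity = 170.

Demand slope: (186 − 202)/(28 − 24) = -4, so Qd = 298 − 4P.
Supply slope: (194 − 184)/(38 − 33) = 2, so Qs = 2P + 118.
Without the tax, 298 − 4P = 2P + 118 gives 6P = 180, so P* = $30 and Q* = 178.
With the tax collected from suppliers, supply shifts: Qs = 2(P − 6) + 118.
New equilibrium: consumers pay $32, suppliers receive $26, Q = 170. (Wedge: Pb − Ps = 6.)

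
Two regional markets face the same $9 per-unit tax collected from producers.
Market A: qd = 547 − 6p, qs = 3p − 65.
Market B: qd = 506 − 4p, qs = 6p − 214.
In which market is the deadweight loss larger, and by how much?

Market B, by $16.2.

Market A: pre-tax p* = $68, q* = 139; post-tax q = 121; deadweight loss = $81.
Market B: pre-tax p* = $72, q* = 218; post-tax q = 196.4; deadweight loss = $97.2.
Difference: $81 vs $97.2 → market B is larger by $16.2.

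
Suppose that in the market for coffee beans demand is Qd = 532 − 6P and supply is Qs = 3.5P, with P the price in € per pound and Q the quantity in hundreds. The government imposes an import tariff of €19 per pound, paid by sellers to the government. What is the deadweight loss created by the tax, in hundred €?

Before the tax: set 532 − 6P = 3.5P → P* = €56, Q* = 196.
With the tax collected from sellers, supply shifts: Qs = 3.5(P − 19).
New equilibrium: consumers pay €63, sellers receive €44, Q = 154. (Wedge: Pb − Ps = 19.)
Quantity falls by |ΔQ| = |196 − 154| = 42.
DWL = ½ · t · |ΔQ| = ½ · 19 · 42 = €399.

Deadweight loss = €399 hundred.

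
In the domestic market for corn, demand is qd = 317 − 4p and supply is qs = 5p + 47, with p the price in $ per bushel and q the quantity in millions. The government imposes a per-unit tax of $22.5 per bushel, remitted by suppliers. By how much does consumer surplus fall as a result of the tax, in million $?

Consumer surplus falls by $2150 million.

Without the tax, 317 − 4p = 5p + 47 gives 9p = 270, so p* = $30 and q* = 197.
With the tax collected from suppliers, supply shifts: qs = 5(p − 22.5) + 47.
New equilibrium: buyers pay $42.5, suppliers receive $20, q = 147. (Wedge: pb − ps = 22.5.)
ΔCS is the trapezoid between Q = 147 and Q = 197 of height $12.5: ½ · (197 + 147) · 12.5 = $2150.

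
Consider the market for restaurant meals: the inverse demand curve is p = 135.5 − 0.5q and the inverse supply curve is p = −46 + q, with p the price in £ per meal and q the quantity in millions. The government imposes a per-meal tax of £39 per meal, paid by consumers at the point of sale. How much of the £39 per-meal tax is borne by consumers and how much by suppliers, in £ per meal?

Inverting to q(p) form: qd = 271 − 2p; qs = p + 46.
Without the tax, 271 − 2p = p + 46 gives 3p = 225, so p* = £75 and q* = 121.
With the tax collected from consumers, demand (in seller-price terms) shifts: qd = 271 − 2(p + 39).
Solving gives q = 95 with consumers paying £88 and suppliers receiving £49 (the £39 wedge).
Burden on consumers: £13; on suppliers: £26. (They sum to £39.)
The less price-elastic side of the market bears the larger share of a per-unit tax.

Consumers bear £13 per meal; suppliers bear £26 per meal.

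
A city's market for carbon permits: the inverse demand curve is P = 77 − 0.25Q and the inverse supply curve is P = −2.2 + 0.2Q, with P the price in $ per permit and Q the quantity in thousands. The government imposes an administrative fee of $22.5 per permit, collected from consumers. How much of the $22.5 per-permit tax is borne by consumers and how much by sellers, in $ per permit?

Consumers bear $12.5 per permit; sellers bear $10 per permit.

Inverting to Q(P) form: Qd = 308 − 4P; Qs = 5P + 11.
Before the tax: set 308 − 4P = 5P + 11 → P* = $33, Q* = 176.
With the tax collected from consumers, demand (in seller-price terms) shifts: Qd = 308 − 4(P + 22.5).
Solving gives Q = 126 with consumers paying $45.5 and sellers receiving $23 (the $22.5 wedge).
Burden on consumers: $12.5; on sellers: $10. (They sum to $22.5.)
The less price-elastic side of the market bears the larger share of a per-unit tax.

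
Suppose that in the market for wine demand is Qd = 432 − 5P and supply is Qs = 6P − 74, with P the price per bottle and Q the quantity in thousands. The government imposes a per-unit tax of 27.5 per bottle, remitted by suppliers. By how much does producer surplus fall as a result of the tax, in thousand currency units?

Before the tax: set 432 − 5P = 6P − 74 → P* = 46, Q* = 202.
With the tax collected from suppliers, supply shifts: Qs = 6(P − 27.5) − 74.
Solving gives Q = 127 with buyers paying 61 and suppliers receiving 33.5 (the 27.5 wedge).
ΔPS is the trapezoid between Q = 127 and Q = 202 of height 12.5: ½ · (202 + 127) · 12.5 = 2056.25.

Producer surplus falls by 2056.25 thousand.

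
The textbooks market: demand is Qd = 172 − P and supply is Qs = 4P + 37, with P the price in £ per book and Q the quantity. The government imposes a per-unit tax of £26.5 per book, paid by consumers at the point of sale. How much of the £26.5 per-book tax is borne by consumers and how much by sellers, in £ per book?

Without the tax, 172 − P = 4P + 37 gives 5P = 135, so P* = £27 and Q* = 145.
With the tax collected from consumers, demand (in seller-price terms) shifts: Qd = 172 − (P + 26.5).
Solving gives Q = 123.8 with consumers paying £48.2 and sellers receiving £21.7 (the £26.5 wedge).
Burden on consumers: £21.2; on sellers: £5.3. (They sum to £26.5.)

Consumers bear £21.2 per book; sellers bear £5.3 per book.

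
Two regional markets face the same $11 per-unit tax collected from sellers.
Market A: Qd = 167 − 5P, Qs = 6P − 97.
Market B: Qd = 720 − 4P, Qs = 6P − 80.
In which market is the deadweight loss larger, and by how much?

Market A, by $19.8.

Market A: pre-tax P* = $24, Q* = 47; post-tax Q = 17; deadweight loss = $165.
Market B: pre-tax P* = $80, Q* = 400; post-tax Q = 373.6; deadweight loss = $145.2.
Difference: $165 vs $145.2 → market A is larger by $19.8.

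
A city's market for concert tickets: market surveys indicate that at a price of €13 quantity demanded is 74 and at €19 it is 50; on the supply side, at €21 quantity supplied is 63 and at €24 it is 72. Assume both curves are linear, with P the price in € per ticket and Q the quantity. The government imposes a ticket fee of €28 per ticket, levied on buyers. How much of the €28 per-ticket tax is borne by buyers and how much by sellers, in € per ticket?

Buyers bear €12 per ticket; sellers bear €16 per ticket.

Demand slope: (50 − 74)/(19 − 13) = -4, so Qd = 126 − 4P.
Supply slope: (72 − 63)/(24 − 21) = 3, so Qs = 3P.
Before the tax: set 126 − 4P = 3P → P* = €18, Q* = 54.
With the tax collected from buyers, demand (in seller-price terms) shifts: Qd = 126 − 4(P + 28).
New equilibrium: buyers pay €30, sellers receive €2, Q = 6. (Wedge: Pb − Ps = 28.)
Burden on buyers: €12; on sellers: €16. (They sum to €28.)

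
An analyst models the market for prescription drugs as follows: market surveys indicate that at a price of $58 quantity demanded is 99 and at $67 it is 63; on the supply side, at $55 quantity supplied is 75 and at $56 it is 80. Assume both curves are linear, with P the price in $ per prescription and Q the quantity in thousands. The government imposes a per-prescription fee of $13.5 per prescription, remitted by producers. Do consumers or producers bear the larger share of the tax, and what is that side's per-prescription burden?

Demand slope: (63 − 99)/(67 − 58) = -4, so Qd = 331 − 4P.
Supply slope: (80 − 75)/(56 − 55) = 5, so Qs = 5P − 200.
Before the tax: set 331 − 4P = 5P − 200 → P* = $59, Q* = 95.
With the tax collected from producers, supply shifts: Qs = 5(P − 13.5) − 200.
Solving gives Q = 65 with consumers paying $66.5 and producers receiving $53 (the $13.5 wedge).
Per-prescription burden: consumers $7.5, producers $6.
Consumers take the larger share because demand is less price-elastic here (demand slope 4 vs supply slope 5).
The less price-elastic side of the market bears the larger share of a per-unit tax.

Consumers bear the larger share: $7.5 per prescription.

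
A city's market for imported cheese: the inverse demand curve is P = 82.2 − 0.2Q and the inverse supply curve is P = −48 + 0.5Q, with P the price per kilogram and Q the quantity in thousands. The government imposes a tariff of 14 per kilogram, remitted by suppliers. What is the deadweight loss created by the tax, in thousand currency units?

Deadweight loss = 140 thousand.

Rewrite in direct form: Qd = 411 − 5P and Qs = 2P + 96.
Before the tax: set 411 − 5P = 2P + 96 → P* = 45, Q* = 186.
With the tax collected from suppliers, supply shifts: Qs = 2(P − 14) + 96.
New equilibrium: buyers pay 49, suppliers receive 35, Q = 166. (Wedge: Pb − Ps = 14.)
Quantity falls by |ΔQ| = |186 − 166| = 20.
DWL = ½ · t · |ΔQ| = ½ · 14 · 20 = 140.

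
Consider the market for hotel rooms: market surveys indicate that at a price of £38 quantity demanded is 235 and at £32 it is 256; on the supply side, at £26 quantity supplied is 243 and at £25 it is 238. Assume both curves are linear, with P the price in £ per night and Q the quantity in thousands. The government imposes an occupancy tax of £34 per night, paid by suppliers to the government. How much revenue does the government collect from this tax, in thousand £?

Tax revenue = £6562 thousand.

Demand slope: (256 − 235)/(32 − 38) = -3.5, so Qd = 368 − 3.5P.
Supply slope: (238 − 243)/(25 − 26) = 5, so Qs = 5P + 113.
Without the tax, 368 − 3.5P = 5P + 113 gives 8.5P = 255, so P* = £30 and Q* = 263.
With the tax collected from suppliers, supply shifts: Qs = 5(P − 34) + 113.
New equilibrium: consumers pay £50, suppliers receive £16, Q = 193. (Wedge: Pb − Ps = 34.)
Revenue = t · Q = 34 · 193 = £6562.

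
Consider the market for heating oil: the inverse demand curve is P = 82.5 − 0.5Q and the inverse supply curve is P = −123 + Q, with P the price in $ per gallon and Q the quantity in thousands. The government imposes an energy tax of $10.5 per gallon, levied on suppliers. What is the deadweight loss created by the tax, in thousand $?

Deadweight loss = $36.75 thousand.

Inverting to Q(P) form: Qd = 165 − 2P; Qs = P + 123.
Before the tax: set 165 − 2P = P + 123 → P* = $14, Q* = 137.
With the tax collected from suppliers, supply shifts: Qs = (P − 10.5) + 123.
Solving gives Q = 130 with buyers paying $17.5 and suppliers receiving $7 (the $10.5 wedge).
Quantity falls by |ΔQ| = |137 − 130| = 7.
DWL = ½ · t · |ΔQ| = ½ · 10.5 · 7 = $36.75.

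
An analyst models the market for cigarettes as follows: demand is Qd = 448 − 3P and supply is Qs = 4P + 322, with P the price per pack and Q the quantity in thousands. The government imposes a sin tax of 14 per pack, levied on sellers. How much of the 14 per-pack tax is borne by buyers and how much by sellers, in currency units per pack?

Without the tax, 448 − 3P = 4P + 322 gives 7P = 126, so P* = 18 and Q* = 394.
With the tax collected from sellers, supply shifts: Qs = 4(P − 14) + 322.
Solving gives Q = 370 with buyers paying 26 and sellers receiving 12 (the 14 wedge).
Burden on buyers: 8; on sellers: 6. (They sum to 14.)
The less price-elastic side of the market bears the larger share of a per-unit tax.

Buyers bear 8 per pack; sellers bear 6 per pack.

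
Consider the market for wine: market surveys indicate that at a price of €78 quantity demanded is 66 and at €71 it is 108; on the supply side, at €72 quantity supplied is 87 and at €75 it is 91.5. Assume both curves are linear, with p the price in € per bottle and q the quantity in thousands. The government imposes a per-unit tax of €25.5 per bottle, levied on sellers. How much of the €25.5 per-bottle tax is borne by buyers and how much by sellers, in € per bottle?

Buyers bear €5.1 per bottle; sellers bear €20.4 per bottle.

Demand slope: (108 − 66)/(71 − 78) = -6, so qd = 534 − 6p.
Supply slope: (91.5 − 87)/(75 − 72) = 1.5, so qs = 1.5p − 21.
Before the tax: set 534 − 6p = 1.5p − 21 → p* = €74, q* = 90.
With the tax collected from sellers, supply shifts: qs = 1.5(p − 25.5) − 21.
Solving gives q = 59.4 with buyers paying €79.1 and sellers receiving €53.6 (the €25.5 wedge).
Burden on buyers: €5.1; on sellers: €20.4. (They sum to €25.5.)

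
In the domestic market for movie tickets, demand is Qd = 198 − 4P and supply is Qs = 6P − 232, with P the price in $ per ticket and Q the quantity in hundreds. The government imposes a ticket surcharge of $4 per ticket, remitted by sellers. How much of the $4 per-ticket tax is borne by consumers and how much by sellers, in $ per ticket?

Before the tax: set 198 − 4P = 6P − 232 → P* = $43, Q* = 26.
With the tax collected from sellers, supply shifts: Qs = 6(P − 4) − 232.
Solving gives Q = 16.4 with consumers paying $45.4 and sellers receiving $41.4 (the $4 wedge).
Burden on consumers: $2.4; on sellers: $1.6. (They sum to $4.)
The less price-elastic side of the market bears the larger share of a per-unit tax.

Consumers bear $2.4 per ticket; sellers bear $1.6 per ticket.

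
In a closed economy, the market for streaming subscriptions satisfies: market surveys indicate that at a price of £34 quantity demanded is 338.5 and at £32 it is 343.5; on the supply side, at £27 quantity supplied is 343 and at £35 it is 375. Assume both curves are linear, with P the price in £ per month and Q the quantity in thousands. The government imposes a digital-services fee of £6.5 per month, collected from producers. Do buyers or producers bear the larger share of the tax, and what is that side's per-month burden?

Buyers bear the larger share: £4 per month.

Demand slope: (343.5 − 338.5)/(32 − 34) = -2.5, so Qd = 423.5 − 2.5P.
Supply slope: (375 − 343)/(35 − 27) = 4, so Qs = 4P + 235.
Before the tax: set 423.5 − 2.5P = 4P + 235 → P* = £29, Q* = 351.
With the tax collected from producers, supply shifts: Qs = 4(P − 6.5) + 235.
New equilibrium: buyers pay £33, producers receive £26.5, Q = 341. (Wedge: Pb − Ps = 6.5.)
Per-month burden: buyers £4, producers £2.5.
Buyers take the larger share because demand is less price-elastic here (demand slope 2.5 vs supply slope 4).
The less price-elastic side of the market bears the larger share of a per-unit tax.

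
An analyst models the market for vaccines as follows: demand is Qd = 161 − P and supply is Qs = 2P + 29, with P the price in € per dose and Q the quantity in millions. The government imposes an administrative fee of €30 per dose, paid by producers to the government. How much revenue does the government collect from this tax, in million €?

Without the tax, 161 − P = 2P + 29 gives 3P = 132, so P* = €44 and Q* = 117.
With the tax collected from producers, supply shifts: Qs = 2(P − 30) + 29.
Solving gives Q = 97 with consumers paying €64 and producers receiving €34 (the €30 wedge).
Revenue = t · Q = 30 · 97 = €2910.

Tax revenue = €2910 million.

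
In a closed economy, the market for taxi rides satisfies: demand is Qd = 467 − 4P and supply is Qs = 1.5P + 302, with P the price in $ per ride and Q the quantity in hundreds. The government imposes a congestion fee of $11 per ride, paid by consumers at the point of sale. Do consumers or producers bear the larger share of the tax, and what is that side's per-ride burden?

Producers bear the larger share: $8 per ride.

Before the tax: set 467 − 4P = 1.5P + 302 → P* = $30, Q* = 347.
With the tax collected from consumers, demand (in seller-price terms) shifts: Qd = 467 − 4(P + 11).
New equilibrium: consumers pay $33, producers receive $22, Q = 335. (Wedge: Pb − Ps = 11.)
Per-ride burden: consumers $3, producers $8.
Producers take the larger share because supply is less price-elastic here (demand slope 4 vs supply slope 1.5).
The less price-elastic side of the market bears the larger share of a per-unit tax.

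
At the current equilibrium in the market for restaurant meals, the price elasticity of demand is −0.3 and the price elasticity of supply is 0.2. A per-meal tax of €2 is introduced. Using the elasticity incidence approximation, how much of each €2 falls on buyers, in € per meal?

Incidence ratio: buyers' share ≈ εs / (εs + |εd|) = 0.2 / (0.2 + 0.3) = 0.4.
So buyers bear ≈ 0.4 × €2 = €0.8; suppliers bear €1.2.

Buyers bear ≈ €0.8 per meal.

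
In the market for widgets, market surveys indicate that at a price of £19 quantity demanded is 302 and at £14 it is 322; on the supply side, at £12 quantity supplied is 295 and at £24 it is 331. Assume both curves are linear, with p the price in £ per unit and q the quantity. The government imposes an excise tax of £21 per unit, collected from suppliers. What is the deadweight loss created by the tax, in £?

Demand slope: (322 − 302)/(14 − 19) = -4, so qd = 378 − 4p.
Supply slope: (331 − 295)/(24 − 12) = 3, so qs = 3p + 259.
Before the tax: set 378 − 4p = 3p + 259 → p* = £17, q* = 310.
With the tax collected from suppliers, supply shifts: qs = 3(p − 21) + 259.
Solving gives q = 274 with buyers paying £26 and suppliers receiving £5 (the £21 wedge).
Quantity falls by |ΔQ| = |310 − 274| = 36.
DWL = ½ · t · |ΔQ| = ½ · 21 · 36 = £378.

Deadweight loss = £378.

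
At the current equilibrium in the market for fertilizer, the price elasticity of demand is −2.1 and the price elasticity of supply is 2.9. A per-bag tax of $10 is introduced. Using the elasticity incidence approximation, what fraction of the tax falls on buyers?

Incidence ratio: buyers' share ≈ εs / (εs + |εd|) = 2.9 / (2.9 + 2.1) = 0.58.
Supply is the more elastic side, so buyers bear the larger share.

Buyers' share ≈ 0.58.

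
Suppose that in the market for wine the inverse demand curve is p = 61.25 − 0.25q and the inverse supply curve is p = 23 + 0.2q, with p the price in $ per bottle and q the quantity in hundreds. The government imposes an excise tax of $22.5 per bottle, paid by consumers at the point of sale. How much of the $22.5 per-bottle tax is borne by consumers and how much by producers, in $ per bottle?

Consumers bear $12.5 per bottle; producers bear $10 per bottle.

Inverting to q(p) form: qd = 245 − 4p; qs = 5p − 115.
Before the tax: set 245 − 4p = 5p − 115 → p* = $40, q* = 85.
With the tax collected from consumers, demand (in seller-price terms) shifts: qd = 245 − 4(p + 22.5).
Solving gives q = 35 with consumers paying $52.5 and producers receiving $30 (the $22.5 wedge).
Burden on consumers: $12.5; on producers: $10. (They sum to $22.5.)
The less price-elastic side of the market bears the larger share of a per-unit tax.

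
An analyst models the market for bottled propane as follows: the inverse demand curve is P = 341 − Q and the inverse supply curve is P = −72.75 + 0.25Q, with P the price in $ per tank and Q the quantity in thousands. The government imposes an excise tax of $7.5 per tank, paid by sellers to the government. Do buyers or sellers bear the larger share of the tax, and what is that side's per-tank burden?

Inverting to Q(P) form: Qd = 341 − P; Qs = 4P + 291.
Without the tax, 341 − P = 4P + 291 gives 5P = 50, so P* = $10 and Q* = 331.
With the tax collected from sellers, supply shifts: Qs = 4(P − 7.5) + 291.
Solving gives Q = 325 with buyers paying $16 and sellers receiving $8.5 (the $7.5 wedge).
Per-tank burden: buyers $6, sellers $1.5.
Buyers take the larger share because demand is less price-elastic here (demand slope 1 vs supply slope 4).

Buyers bear the larger share: $6 per tank.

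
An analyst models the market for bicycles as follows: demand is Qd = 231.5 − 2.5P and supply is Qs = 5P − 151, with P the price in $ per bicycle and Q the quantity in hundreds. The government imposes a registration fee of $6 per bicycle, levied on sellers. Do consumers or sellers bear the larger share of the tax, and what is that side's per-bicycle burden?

Before the tax: set 231.5 − 2.5P = 5P − 151 → P* = $51, Q* = 104.
With the tax collected from sellers, supply shifts: Qs = 5(P − 6) − 151.
New equilibrium: consumers pay $55, sellers receive $49, Q = 94. (Wedge: Pb − Ps = 6.)
Per-bicycle burden: consumers $4, sellers $2.
Consumers take the larger share because demand is less price-elastic here (demand slope 2.5 vs supply slope 5).
The less price-elastic side of the market bears the larger share of a per-unit tax.

Consumers bear the larger share: $4 per bicycle.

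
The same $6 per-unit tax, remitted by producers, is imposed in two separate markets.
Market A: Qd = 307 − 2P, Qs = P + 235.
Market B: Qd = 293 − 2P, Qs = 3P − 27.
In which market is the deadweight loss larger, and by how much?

Market B, by $9.6.

Market A: pre-tax P* = $24, Q* = 259; post-tax Q = 255; deadweight loss = $12.
Market B: pre-tax P* = $64, Q* = 165; post-tax Q = 157.8; deadweight loss = $21.6.
Difference: $12 vs $21.6 → market B is larger by $9.6.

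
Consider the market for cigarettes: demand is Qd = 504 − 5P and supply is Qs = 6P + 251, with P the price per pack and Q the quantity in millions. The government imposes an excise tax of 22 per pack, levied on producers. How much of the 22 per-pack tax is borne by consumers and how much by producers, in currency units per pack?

Without the tax, 504 − 5P = 6P + 251 gives 11P = 253, so P* = 23 and Q* = 389.
With the tax collected from producers, supply shifts: Qs = 6(P − 22) + 251.
Solving gives Q = 329 with consumers paying 35 and producers receiving 13 (the 22 wedge).
Burden on consumers: 12; on producers: 10. (They sum to 22.)

Consumers bear 12 per pack; producers bear 10 per pack.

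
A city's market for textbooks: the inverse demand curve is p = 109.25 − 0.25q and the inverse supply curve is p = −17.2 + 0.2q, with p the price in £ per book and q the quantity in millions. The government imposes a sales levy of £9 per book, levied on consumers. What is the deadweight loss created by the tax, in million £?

Inverting to q(p) form: qd = 437 − 4p; qs = 5p + 86.
Without the tax, 437 − 4p = 5p + 86 gives 9p = 351, so p* = £39 and q* = 281.
With the tax collected from consumers, demand (in seller-price terms) shifts: qd = 437 − 4(p + 9).
Solving gives q = 261 with consumers paying £44 and sellers receiving £35 (the £9 wedge).
Quantity falls by |ΔQ| = |281 − 261| = 20.
DWL = ½ · t · |ΔQ| = ½ · 9 · 20 = £90.

Deadweight loss = £90 million.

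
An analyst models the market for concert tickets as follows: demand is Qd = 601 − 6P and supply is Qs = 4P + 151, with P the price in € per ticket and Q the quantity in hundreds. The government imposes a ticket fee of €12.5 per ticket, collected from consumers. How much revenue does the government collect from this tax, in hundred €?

Before the tax: set 601 − 6P = 4P + 151 → P* = €45, Q* = 331.
With the tax collected from consumers, demand (in seller-price terms) shifts: Qd = 601 − 6(P + 12.5).
Solving gives Q = 301 with consumers paying €50 and producers receiving €37.5 (the €12.5 wedge).
Revenue = t · Q = 12.5 · 301 = €3762.5.

Tax revenue = €3762.5 hundred.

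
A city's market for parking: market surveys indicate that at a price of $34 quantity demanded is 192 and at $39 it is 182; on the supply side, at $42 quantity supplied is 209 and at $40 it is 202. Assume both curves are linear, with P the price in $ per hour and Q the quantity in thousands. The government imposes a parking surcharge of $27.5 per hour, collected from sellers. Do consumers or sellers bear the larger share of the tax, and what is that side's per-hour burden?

Consumers bear the larger share: $17.5 per hour.

Demand slope: (182 − 192)/(39 − 34) = -2, so Qd = 260 − 2P.
Supply slope: (202 − 209)/(40 − 42) = 3.5, so Qs = 3.5P + 62.
Without the tax, 260 − 2P = 3.5P + 62 gives 5.5P = 198, so P* = $36 and Q* = 188.
With the tax collected from sellers, supply shifts: Qs = 3.5(P − 27.5) + 62.
New equilibrium: consumers pay $53.5, sellers receive $26, Q = 153. (Wedge: Pb − Ps = 27.5.)
Per-hour burden: consumers $17.5, sellers $10.
Consumers take the larger share because demand is less price-elastic here (demand slope 2 vs supply slope 3.5).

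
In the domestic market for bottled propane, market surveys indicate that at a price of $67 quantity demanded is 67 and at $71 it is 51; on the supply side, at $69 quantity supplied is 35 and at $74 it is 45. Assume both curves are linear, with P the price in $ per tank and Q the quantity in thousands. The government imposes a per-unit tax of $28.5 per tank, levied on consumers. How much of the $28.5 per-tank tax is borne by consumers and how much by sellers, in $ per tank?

Demand slope: (51 − 67)/(71 − 67) = -4, so Qd = 335 − 4P.
Supply slope: (45 − 35)/(74 − 69) = 2, so Qs = 2P − 103.
Without the tax, 335 − 4P = 2P − 103 gives 6P = 438, so P* = $73 and Q* = 43.
With the tax collected from consumers, demand (in seller-price terms) shifts: Qd = 335 − 4(P + 28.5).
Solving gives Q = 5 with consumers paying $82.5 and sellers receiving $54 (the $28.5 wedge).
Burden on consumers: $9.5; on sellers: $19. (They sum to $28.5.)

Consumers bear $9.5 per tank; sellers bear $19 per tank.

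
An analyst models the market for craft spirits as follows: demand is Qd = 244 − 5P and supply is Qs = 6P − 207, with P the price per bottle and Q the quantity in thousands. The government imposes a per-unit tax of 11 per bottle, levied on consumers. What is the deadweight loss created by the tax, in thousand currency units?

Deadweight loss = 165 thousand.

Before the tax: set 244 − 5P = 6P − 207 → P* = 41, Q* = 39.
With the tax collected from consumers, demand (in seller-price terms) shifts: Qd = 244 − 5(P + 11).
Solving gives Q = 9 with consumers paying 47 and sellers receiving 36 (the 11 wedge).
Quantity falls by |ΔQ| = |39 − 9| = 30.
DWL = ½ · t · |ΔQ| = ½ · 11 · 30 = 165.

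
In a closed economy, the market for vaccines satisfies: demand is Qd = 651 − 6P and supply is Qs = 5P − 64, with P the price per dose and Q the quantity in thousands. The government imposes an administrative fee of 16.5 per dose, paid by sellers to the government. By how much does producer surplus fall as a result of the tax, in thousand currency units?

Producer surplus falls by 2146.5 thousand.

Without the tax, 651 − 6P = 5P − 64 gives 11P = 715, so P* = 65 and Q* = 261.
With the tax collected from sellers, supply shifts: Qs = 5(P − 16.5) − 64.
New equilibrium: consumers pay 72.5, sellers receive 56, Q = 216. (Wedge: Pb − Ps = 16.5.)
ΔPS is the trapezoid between Q = 216 and Q = 261 of height 9: ½ · (261 + 216) · 9 = 2146.5.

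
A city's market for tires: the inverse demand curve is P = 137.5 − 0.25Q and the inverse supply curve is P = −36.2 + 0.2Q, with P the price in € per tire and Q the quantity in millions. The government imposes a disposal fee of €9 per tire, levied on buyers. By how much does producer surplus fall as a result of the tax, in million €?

Inverting to Q(P) form: Qd = 550 − 4P; Qs = 5P + 181.
Before the tax: set 550 − 4P = 5P + 181 → P* = €41, Q* = 386.
With the tax collected from buyers, demand (in seller-price terms) shifts: Qd = 550 − 4(P + 9).
Solving gives Q = 366 with buyers paying €46 and suppliers receiving €37 (the €9 wedge).
ΔPS is the trapezoid between Q = 366 and Q = 386 of height €4: ½ · (386 + 366) · 4 = €1504.

Producer surplus falls by €1504 million.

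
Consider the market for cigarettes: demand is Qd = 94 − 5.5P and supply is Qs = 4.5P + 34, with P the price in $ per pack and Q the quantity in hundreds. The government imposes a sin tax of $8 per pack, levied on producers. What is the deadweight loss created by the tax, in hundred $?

Without the tax, 94 − 5.5P = 4.5P + 34 gives 10P = 60, so P* = $6 and Q* = 61.
With the tax collected from producers, supply shifts: Qs = 4.5(P − 8) + 34.
Solving gives Q = 41.2 with buyers paying $9.6 and producers receiving $1.6 (the $8 wedge).
Quantity falls by |ΔQ| = |61 − 41.2| = 19.8.
DWL = ½ · t · |ΔQ| = ½ · 8 · 19.8 = $79.2.

Deadweight loss = $79.2 hundred.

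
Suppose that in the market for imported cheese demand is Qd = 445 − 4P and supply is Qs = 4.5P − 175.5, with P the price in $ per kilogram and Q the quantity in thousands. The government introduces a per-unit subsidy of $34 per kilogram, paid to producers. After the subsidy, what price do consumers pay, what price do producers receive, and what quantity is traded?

Without the subsidy, 445 − 4P = 4.5P − 175.5 gives 8.5P = 620.5, so P* = $73 and Q* = 153.
With a per-unit subsidy paid to producers, each receives P + 34 per unit sold, so supply becomes Qs = 4.5(P + 34) − 175.5.
New equilibrium: consumers pay $55, producers receive $89, Q = 225. (Wedge: Pb − Ps = −34.)

Consumers pay $55; producers receive $89; quantity = 225.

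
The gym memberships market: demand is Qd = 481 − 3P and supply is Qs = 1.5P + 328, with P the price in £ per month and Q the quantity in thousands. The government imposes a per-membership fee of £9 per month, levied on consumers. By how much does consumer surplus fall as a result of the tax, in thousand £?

Without the tax, 481 − 3P = 1.5P + 328 gives 4.5P = 153, so P* = £34 and Q* = 379.
With the tax collected from consumers, demand (in seller-price terms) shifts: Qd = 481 − 3(P + 9).
Solving gives Q = 370 with consumers paying £37 and suppliers receiving £28 (the £9 wedge).
ΔCS is the trapezoid between Q = 370 and Q = 379 of height £3: ½ · (379 + 370) · 3 = £1123.5.

Consumer surplus falls by £1123.5 thousand.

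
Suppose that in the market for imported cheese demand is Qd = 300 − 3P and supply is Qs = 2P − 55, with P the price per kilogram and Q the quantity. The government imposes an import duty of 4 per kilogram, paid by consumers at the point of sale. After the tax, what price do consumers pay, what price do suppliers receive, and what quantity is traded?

Without the tax, 300 − 3P = 2P − 55 gives 5P = 355, so P* = 71 and Q* = 87.
With the tax collected from consumers, demand (in seller-price terms) shifts: Qd = 300 − 3(P + 4).
New equilibrium: consumers pay 72.6, suppliers receive 68.6, Q = 82.2. (Wedge: Pb − Ps = 4.)

Consumers pay 72.6; suppliers receive 68.6; quantity = 82.2.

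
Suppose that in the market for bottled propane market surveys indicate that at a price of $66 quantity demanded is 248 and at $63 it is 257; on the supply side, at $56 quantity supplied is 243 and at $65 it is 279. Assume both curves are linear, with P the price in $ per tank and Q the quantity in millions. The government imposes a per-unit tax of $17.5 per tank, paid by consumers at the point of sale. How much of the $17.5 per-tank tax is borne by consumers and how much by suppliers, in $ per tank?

Consumers bear $10 per tank; suppliers bear $7.5 per tank.

Demand slope: (257 − 248)/(63 − 66) = -3, so Qd = 446 − 3P.
Supply slope: (279 − 243)/(65 − 56) = 4, so Qs = 4P + 19.
Before the tax: set 446 − 3P = 4P + 19 → P* = $61, Q* = 263.
With the tax collected from consumers, demand (in seller-price terms) shifts: Qd = 446 − 3(P + 17.5).
New equilibrium: consumers pay $71, suppliers receive $53.5, Q = 233. (Wedge: Pb − Ps = 17.5.)
Burden on consumers: $10; on suppliers: $7.5. (They sum to $17.5.)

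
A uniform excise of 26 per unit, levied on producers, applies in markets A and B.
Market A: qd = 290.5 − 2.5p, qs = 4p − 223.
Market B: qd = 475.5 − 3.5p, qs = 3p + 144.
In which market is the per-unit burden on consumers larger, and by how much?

Market A, by 4.

Market A: pre-tax p* = 79, q* = 93; post-tax q = 53; per-unit burden on consumers = 16.
Market B: pre-tax p* = 51, q* = 297; post-tax q = 255; per-unit burden on consumers = 12.
Difference: 16 vs 12 → market A is larger by 4.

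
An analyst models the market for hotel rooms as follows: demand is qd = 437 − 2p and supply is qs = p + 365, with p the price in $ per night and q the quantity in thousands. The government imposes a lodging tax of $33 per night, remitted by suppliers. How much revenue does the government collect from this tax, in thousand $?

Tax revenue = $12111 thousand.

Before the tax: set 437 − 2p = p + 365 → p* = $24, q* = 389.
With the tax collected from suppliers, supply shifts: qs = (p − 33) + 365.
New equilibrium: consumers pay $35, suppliers receive $2, q = 367. (Wedge: pb − ps = 33.)
Revenue = t · Q = 33 · 367 = $12111.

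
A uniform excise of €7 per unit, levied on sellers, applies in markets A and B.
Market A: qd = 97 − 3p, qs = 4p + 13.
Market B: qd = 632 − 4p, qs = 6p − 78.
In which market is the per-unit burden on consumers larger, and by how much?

Market B, by €0.2.

Market A: pre-tax p* = €12, q* = 61; post-tax q = 49; per-unit burden on consumers = €4.
Market B: pre-tax p* = €71, q* = 348; post-tax q = 331.2; per-unit burden on consumers = €4.2.
Difference: €4 vs €4.2 → market B is larger by €0.2.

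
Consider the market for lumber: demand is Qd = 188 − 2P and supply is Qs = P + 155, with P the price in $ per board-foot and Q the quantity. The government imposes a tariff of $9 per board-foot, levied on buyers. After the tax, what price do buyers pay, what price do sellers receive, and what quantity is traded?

Buyers pay $14; sellers receive $5; quantity = 160.

Before the tax: set 188 − 2P = P + 155 → P* = $11, Q* = 166.
With the tax collected from buyers, demand (in seller-price terms) shifts: Qd = 188 − 2(P + 9).
New equilibrium: buyers pay $14, sellers receive $5, Q = 160. (Wedge: Pb − Ps = 9.)
The less price-elastic side of the market bears the larger share of a per-unit tax.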